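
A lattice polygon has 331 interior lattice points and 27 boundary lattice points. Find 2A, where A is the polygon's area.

By Pick's theorem, A = I + B/2 − 1 = 331 + 27/2 − 1 = 687/2.
Hence 2A = 687.

687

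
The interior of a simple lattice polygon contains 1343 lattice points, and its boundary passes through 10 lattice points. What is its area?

Pick's theorem states A = I + B/2 − 1, so A = 1343 + 10/2 − 1 = 1347.

1347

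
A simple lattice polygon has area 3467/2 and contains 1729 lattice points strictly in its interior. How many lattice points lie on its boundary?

11

Pick's theorem gives A = I + B/2 − 1, so B = 2(A − I + 1) = 2(3467/2 − 1729 + 1) = 11.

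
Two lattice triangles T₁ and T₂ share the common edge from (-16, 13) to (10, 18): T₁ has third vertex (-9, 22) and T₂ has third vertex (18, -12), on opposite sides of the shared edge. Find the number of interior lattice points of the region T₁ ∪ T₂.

508

The union is the simple quadrilateral with vertices (-16, 13), (-9, 22), (10, 18), (18, -12) in order.
The shoelace formula gives twice the area as |((-16)·22 − (-9)·13) + ((-9)·18 − 10·22) + (10·(-12) − 18·18) + (18·13 − (-16)·(-12))| = 1019, so the area is 1019/2.
The number of boundary lattice points is Σ gcd(|Δx|,|Δy|) = gcd(7,9) + gcd(19,4) + gcd(8,30) + gcd(34,25) = 1+1+2+1 = 5.
By Pick's theorem I = A − B/2 + 1 = 1019/2 − 5/2 + 1 = 508.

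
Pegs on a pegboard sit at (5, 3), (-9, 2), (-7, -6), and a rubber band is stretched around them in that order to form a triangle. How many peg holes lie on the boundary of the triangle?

Along each edge there are gcd(|Δx|,|Δy|)+1 lattice points, so counting each shared vertex once the boundary has gcd(14,1) + gcd(2,8) + gcd(12,9) = 1+2+3 = 6.

6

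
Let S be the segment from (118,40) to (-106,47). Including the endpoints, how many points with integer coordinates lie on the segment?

The number of lattice points on a segment between lattice points is gcd(|Δx|,|Δy|) + 1 = gcd(224,7) + 1 = 7 + 1 = 8.

8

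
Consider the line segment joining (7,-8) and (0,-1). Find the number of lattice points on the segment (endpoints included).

8

The number of lattice points on a segment between lattice points is gcd(|Δx|,|Δy|) + 1 = gcd(7,7) + 1 = 7 + 1 = 8.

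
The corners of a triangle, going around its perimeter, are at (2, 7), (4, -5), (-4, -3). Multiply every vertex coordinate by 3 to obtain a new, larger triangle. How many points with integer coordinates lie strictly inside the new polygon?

The shoelace formula gives twice the area as |(2·(-5) − 4·7) + (4·(-3) − (-4)·(-5)) + ((-4)·7 − 2·(-3))| = 92, so the area is 46.
Along each edge there are gcd(|Δx|,|Δy|)+1 lattice points, so counting each shared vertex once the boundary has gcd(2,12) + gcd(8,2) + gcd(6,10) = 2+2+2 = 6.
Scaling by 3 multiplies the area by 3² = 9 (so the new area is 414) and multiplies the boundary lattice-point count by 3, giving 18.
By Pick's theorem, the interior count of the dilated polygon is 414 − 18/2 + 1 = 406.

406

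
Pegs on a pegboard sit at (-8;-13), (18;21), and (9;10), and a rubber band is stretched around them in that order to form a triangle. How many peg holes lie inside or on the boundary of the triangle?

By the shoelace formula, twice the signed area is |[(-8)·21 − 18·(-13)] + [18·10 − 9·21] + [9·(-13) − (-8)·10]| = 20, so the area is 10.
Summing gcd(|Δx|,|Δy|) over the edges gives the boundary count: gcd(26,34) + gcd(9,11) + gcd(17,23) = 2+1+1 = 4.
Pick's theorem gives I = A − B/2 + 1 = 10 − 4/2 + 1 = 9, so the closed region contains I + B = 9 + 4 = 13 lattice points.

13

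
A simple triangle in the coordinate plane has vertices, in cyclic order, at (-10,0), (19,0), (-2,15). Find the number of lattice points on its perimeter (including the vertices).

Summing gcd(|Δx|,|Δy|) over the edges gives the boundary count: gcd(29,0) + gcd(21,15) + gcd(8,15) = 29+3+1 = 33.

33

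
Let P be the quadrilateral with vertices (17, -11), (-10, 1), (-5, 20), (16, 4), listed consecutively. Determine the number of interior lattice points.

434

Using the shoelace formula, 2A = |(17·1 − (-10)·(-11)) + ((-10)·20 − (-5)·1) + ((-5)·4 − 16·20) + (16·(-11) − 17·4)| = 872, so the area is 436.
Along each edge there are gcd(|Δx|,|Δy|)+1 lattice points, so counting each shared vertex once the boundary has gcd(27,12) + gcd(5,19) + gcd(21,16) + gcd(1,15) = 3+1+1+1 = 6.
By Pick's theorem A = I + B/2 − 1, so I = 436 − 6/2 + 1 = 434.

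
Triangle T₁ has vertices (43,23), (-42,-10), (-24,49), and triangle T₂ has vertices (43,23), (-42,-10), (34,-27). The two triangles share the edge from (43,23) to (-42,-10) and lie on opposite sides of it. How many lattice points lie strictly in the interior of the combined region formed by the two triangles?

The union is the simple quadrilateral with vertices (43,23), (-24,49), (-42,-10), (34,-27) in order.
By the shoelace formula, twice the signed area is |[43·49 − (-24)·23] + [(-24)·(-10) − (-42)·49] + [(-42)·(-27) − 34·(-10)] + [34·23 − 43·(-27)]| = 8374, so the area is 4187.
The number of boundary lattice points is Σ gcd(|Δx|,|Δy|) = gcd(67,26) + gcd(18,59) + gcd(76,17) + gcd(9,50) = 1+1+1+1 = 4.
By Pick's theorem I = A − B/2 + 1 = 4187 − 4/2 + 1 = 4186.

4186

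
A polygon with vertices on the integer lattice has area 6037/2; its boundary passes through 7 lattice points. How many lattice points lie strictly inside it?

3016

From Pick's theorem, I = A − B/2 + 1 = 6037/2 − 7/2 + 1 = 3016.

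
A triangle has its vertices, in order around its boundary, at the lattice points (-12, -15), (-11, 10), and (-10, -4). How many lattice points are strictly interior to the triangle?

19

The shoelace formula gives twice the area as |((-12)·10 − (-11)·(-15)) + ((-11)·(-4) − (-10)·10) + ((-10)·(-15) − (-12)·(-4))| = 39, so the area is 39/2.
Summing gcd(|Δx|,|Δy|) over the edges gives the boundary count: gcd(1,25) + gcd(1,14) + gcd(2,11) = 1+1+1 = 3.
By Pick's theorem A = I + B/2 − 1, so I = 39/2 − 3/2 + 1 = 19.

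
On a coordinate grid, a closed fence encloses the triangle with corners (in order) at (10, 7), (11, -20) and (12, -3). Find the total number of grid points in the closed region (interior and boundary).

By the shoelace formula, twice the signed area is |(10·(-20) − 11·7) + (11·(-3) − 12·(-20)) + (12·7 − 10·(-3))| = 44, so the area is 22.
Summing gcd(|Δx|,|Δy|) over the edges gives the boundary count: gcd(1,27) + gcd(1,17) + gcd(2,10) = 1+1+2 = 4.
Pick's theorem gives I = A − B/2 + 1 = 22 − 4/2 + 1 = 21, so the closed region contains I + B = 21 + 4 = 25 lattice points.

25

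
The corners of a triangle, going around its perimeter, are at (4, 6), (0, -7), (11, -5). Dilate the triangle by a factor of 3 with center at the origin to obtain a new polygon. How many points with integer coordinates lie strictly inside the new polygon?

604

By the shoelace formula, twice the signed area is |[4·(-7) − 0·6] + [0·(-5) − 11·(-7)] + [11·6 − 4·(-5)]| = 135, so the area is 67.5.
The number of boundary lattice points is Σ gcd(|Δx|,|Δy|) = gcd(4,13) + gcd(11,2) + gcd(7,11) = 1+1+1 = 3.
Scaling by 3 multiplies the area by 3² = 9 (so the new area is 1215/2) and multiplies the boundary lattice-point count by 3, giving 9.
By Pick's theorem, the interior count of the dilated polygon is 1215/2 − 9/2 + 1 = 604.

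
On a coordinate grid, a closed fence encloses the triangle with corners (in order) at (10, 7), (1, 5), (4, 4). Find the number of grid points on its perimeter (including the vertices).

5

Summing gcd(|Δx|,|Δy|) over the edges gives the boundary count: gcd(9,2) + gcd(3,1) + gcd(6,3) = 1+1+3 = 5.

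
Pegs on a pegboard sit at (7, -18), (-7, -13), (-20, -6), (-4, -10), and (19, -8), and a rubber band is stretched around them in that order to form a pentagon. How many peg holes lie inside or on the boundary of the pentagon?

167

The shoelace formula gives twice the area as |(7·(-13) − (-7)·(-18)) + ((-7)·(-6) − (-20)·(-13)) + ((-20)·(-10) − (-4)·(-6)) + ((-4)·(-8) − 19·(-10)) + (19·(-18) − 7·(-8))| = 323, so the area is 161.5.
The number of boundary lattice points is Σ gcd(|Δx|,|Δy|) = gcd(14,5) + gcd(13,7) + gcd(16,4) + gcd(23,2) + gcd(12,10) = 1+1+4+1+2 = 9.
Pick's theorem gives I = A − B/2 + 1 = 161.5 − 9/2 + 1 = 158, so the closed region contains I + B = 158 + 9 = 167 lattice points.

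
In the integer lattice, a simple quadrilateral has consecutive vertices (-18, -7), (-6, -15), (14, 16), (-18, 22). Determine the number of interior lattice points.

Using the shoelace formula, 2A = |[(-18)·(-15) − (-6)·(-7)] + [(-6)·16 − 14·(-15)] + [14·22 − (-18)·16] + [(-18)·(-7) − (-18)·22]| = 1460, so the area is 730.
Summing gcd(|Δx|,|Δy|) over the edges gives the boundary count: gcd(12,8) + gcd(20,31) + gcd(32,6) + gcd(0,29) = 4+1+2+29 = 36.
By Pick's theorem A = I + B/2 − 1, so I = 730 − 36/2 + 1 = 713.

713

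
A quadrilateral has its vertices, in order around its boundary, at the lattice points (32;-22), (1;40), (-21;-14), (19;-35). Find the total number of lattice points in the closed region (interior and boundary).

Using the shoelace formula, 2A = |[32·40 − 1·(-22)] + [1·(-14) − (-21)·40] + [(-21)·(-35) − 19·(-14)] + [19·(-22) − 32·(-35)]| = 3831, so the area is 1915.5.
The number of boundary lattice points is Σ gcd(|Δx|,|Δy|) = gcd(31,62) + gcd(22,54) + gcd(40,21) + gcd(13,13) = 31+2+1+13 = 47.
Pick's theorem gives I = A − B/2 + 1 = 1915.5 − 47/2 + 1 = 1893, so the closed region contains I + B = 1893 + 47 = 1940 lattice points.

1940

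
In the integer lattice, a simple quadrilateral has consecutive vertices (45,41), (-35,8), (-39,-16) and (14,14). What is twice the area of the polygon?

2289

The shoelace formula gives twice the area as |[45·8 − (-35)·41] + [(-35)·(-16) − (-39)·8] + [(-39)·14 − 14·(-16)] + [14·41 − 45·14]| = 2289, so the area is 1144.5.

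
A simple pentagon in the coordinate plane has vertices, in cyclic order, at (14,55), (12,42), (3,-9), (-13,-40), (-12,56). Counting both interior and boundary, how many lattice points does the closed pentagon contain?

By the shoelace formula, twice the signed area is |[14·42 − 12·55] + [12·(-9) − 3·42] + [3·(-40) − (-13)·(-9)] + [(-13)·56 − (-12)·(-40)] + [(-12)·55 − 14·56]| = 3195, so the area is 3195/2.
The number of boundary lattice points is Σ gcd(|Δx|,|Δy|) = gcd(2,13) + gcd(9,51) + gcd(16,31) + gcd(1,96) + gcd(26,1) = 1+3+1+1+1 = 7.
Pick's theorem gives I = A − B/2 + 1 = 3195/2 − 7/2 + 1 = 1595, so the closed region contains I + B = 1595 + 7 = 1602 lattice points.

1602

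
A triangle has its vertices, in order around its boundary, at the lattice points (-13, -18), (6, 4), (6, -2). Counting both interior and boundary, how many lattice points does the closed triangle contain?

By the shoelace formula, twice the signed area is |[(-13)·4 − 6·(-18)] + [6·(-2) − 6·4] + [6·(-18) − (-13)·(-2)]| = 114, so the area is 57.
The number of boundary lattice points is Σ gcd(|Δx|,|Δy|) = gcd(19,22) + gcd(0,6) + gcd(19,16) = 1+6+1 = 8.
Pick's theorem gives I = A − B/2 + 1 = 57 − 8/2 + 1 = 54, so the closed region contains I + B = 54 + 8 = 62 lattice points.

62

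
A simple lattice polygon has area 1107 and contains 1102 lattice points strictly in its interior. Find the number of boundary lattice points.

Pick's theorem gives A = I + B/2 − 1, so B = 2(A − I + 1) = 2(1107 − 1102 + 1) = 12.

12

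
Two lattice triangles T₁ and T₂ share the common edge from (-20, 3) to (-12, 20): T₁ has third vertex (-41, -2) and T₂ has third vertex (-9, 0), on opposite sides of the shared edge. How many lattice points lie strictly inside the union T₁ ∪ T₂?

263

The union is the simple quadrilateral with vertices (-20, 3), (-41, -2), (-12, 20), (-9, 0) in order.
By the shoelace formula, twice the signed area is |[(-20)·(-2) − (-41)·3] + [(-41)·20 − (-12)·(-2)] + [(-12)·0 − (-9)·20] + [(-9)·3 − (-20)·0]| = 528, so the area is 264.
The number of boundary lattice points is Σ gcd(|Δx|,|Δy|) = gcd(21,5) + gcd(29,22) + gcd(3,20) + gcd(11,3) = 1+1+1+1 = 4.
By Pick's theorem I = A − B/2 + 1 = 264 − 4/2 + 1 = 263.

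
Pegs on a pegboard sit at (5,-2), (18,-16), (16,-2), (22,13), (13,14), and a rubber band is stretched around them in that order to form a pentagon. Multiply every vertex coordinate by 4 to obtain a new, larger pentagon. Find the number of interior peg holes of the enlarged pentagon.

3739

By the shoelace formula, twice the signed area is |[5·(-16) − 18·(-2)] + [18·(-2) − 16·(-16)] + [16·13 − 22·(-2)] + [22·14 − 13·13] + [13·(-2) − 5·14]| = 471, so the area is 235.5.
Along each edge there are gcd(|Δx|,|Δy|)+1 lattice points, so counting each shared vertex once the boundary has gcd(13,14) + gcd(2,14) + gcd(6,15) + gcd(9,1) + gcd(8,16) = 1+2+3+1+8 = 15.
Scaling by 4 multiplies the area by 4² = 16 (so the new area is 3768) and multiplies the boundary lattice-point count by 4, giving 60.
By Pick's theorem, the interior count of the dilated polygon is 3768 − 60/2 + 1 = 3739.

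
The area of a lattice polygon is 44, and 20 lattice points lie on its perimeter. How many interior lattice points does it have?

Pick's theorem A = I + B/2 − 1 rearranges to I = A − B/2 + 1 = 44 − 20/2 + 1 = 35.

35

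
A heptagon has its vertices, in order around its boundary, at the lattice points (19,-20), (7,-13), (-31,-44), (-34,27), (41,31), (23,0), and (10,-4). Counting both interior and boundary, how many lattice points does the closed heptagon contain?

3125

The shoelace formula gives twice the area as |[19·(-13) − 7·(-20)] + [7·(-44) − (-31)·(-13)] + [(-31)·27 − (-34)·(-44)] + [(-34)·31 − 41·27] + [41·0 − 23·31] + [23·(-4) − 10·0] + [10·(-20) − 19·(-4)]| = 6241, so the area is 6241/2.
Summing gcd(|Δx|,|Δy|) over the edges gives the boundary count: gcd(12,7) + gcd(38,31) + gcd(3,71) + gcd(75,4) + gcd(18,31) + gcd(13,4) + gcd(9,16) = 1+1+1+1+1+1+1 = 7.
Pick's theorem gives I = A − B/2 + 1 = 6241/2 − 7/2 + 1 = 3118, so the closed region contains I + B = 3118 + 7 = 3125 lattice points.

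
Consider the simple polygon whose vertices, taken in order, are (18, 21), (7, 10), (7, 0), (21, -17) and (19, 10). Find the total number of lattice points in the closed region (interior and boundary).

311

Using the shoelace formula, 2A = |(18·10 − 7·21) + (7·0 − 7·10) + (7·(-17) − 21·0) + (21·10 − 19·(-17)) + (19·21 − 18·10)| = 596, so the area is 298.
Along each edge there are gcd(|Δx|,|Δy|)+1 lattice points, so counting each shared vertex once the boundary has gcd(11,11) + gcd(0,10) + gcd(14,17) + gcd(2,27) + gcd(1,11) = 11+10+1+1+1 = 24.
Pick's theorem gives I = A − B/2 + 1 = 298 − 24/2 + 1 = 287, so the closed region contains I + B = 287 + 24 = 311 lattice points.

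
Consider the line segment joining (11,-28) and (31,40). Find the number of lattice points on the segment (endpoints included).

5

The number of lattice points on a segment between lattice points is gcd(|Δx|,|Δy|) + 1 = gcd(20,68) + 1 = 4 + 1 = 5.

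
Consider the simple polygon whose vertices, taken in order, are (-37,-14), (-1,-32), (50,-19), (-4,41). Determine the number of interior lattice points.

3151

Using the shoelace formula, 2A = |[(-37)·(-32) − (-1)·(-14)] + [(-1)·(-19) − 50·(-32)] + [50·41 − (-4)·(-19)] + [(-4)·(-14) − (-37)·41]| = 6336, so the area is 3168.
Summing gcd(|Δx|,|Δy|) over the edges gives the boundary count: gcd(36,18) + gcd(51,13) + gcd(54,60) + gcd(33,55) = 18+1+6+11 = 36.
By Pick's theorem A = I + B/2 − 1, so I = 3168 − 36/2 + 1 = 3151.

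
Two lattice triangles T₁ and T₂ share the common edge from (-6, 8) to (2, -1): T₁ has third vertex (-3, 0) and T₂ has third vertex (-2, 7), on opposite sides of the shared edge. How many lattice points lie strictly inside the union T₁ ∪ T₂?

The union is the simple quadrilateral with vertices (-6, 8), (-3, 0), (2, -1), (-2, 7) in order.
By the shoelace formula, twice the signed area is |[(-6)·0 − (-3)·8] + [(-3)·(-1) − 2·0] + [2·7 − (-2)·(-1)] + [(-2)·8 − (-6)·7]| = 65, so the area is 65/2.
The number of boundary lattice points is Σ gcd(|Δx|,|Δy|) = gcd(3,8) + gcd(5,1) + gcd(4,8) + gcd(4,1) = 1+1+4+1 = 7.
By Pick's theorem I = A − B/2 + 1 = 65/2 − 7/2 + 1 = 30.

30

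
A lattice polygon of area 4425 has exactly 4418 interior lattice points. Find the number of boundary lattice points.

Pick's theorem gives A = I + B/2 − 1, so B = 2(A − I + 1) = 2(4425 − 4418 + 1) = 16.

16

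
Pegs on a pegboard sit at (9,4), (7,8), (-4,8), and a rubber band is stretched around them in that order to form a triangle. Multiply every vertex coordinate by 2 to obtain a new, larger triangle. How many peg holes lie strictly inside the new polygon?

75

Using the shoelace formula, 2A = |(9·8 − 7·4) + (7·8 − (-4)·8) + ((-4)·4 − 9·8)| = 44, so the area is 22.
Summing gcd(|Δx|,|Δy|) over the edges gives the boundary count: gcd(2,4) + gcd(11,0) + gcd(13,4) = 2+11+1 = 14.
Scaling by 2 multiplies the area by 2² = 4 (so the new area is 88) and multiplies the boundary lattice-point count by 2, giving 28.
By Pick's theorem, the interior count of the dilated polygon is 88 − 28/2 + 1 = 75.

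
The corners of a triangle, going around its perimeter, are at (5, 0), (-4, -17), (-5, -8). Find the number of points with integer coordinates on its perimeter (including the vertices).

Summing gcd(|Δx|,|Δy|) over the edges gives the boundary count: gcd(9,17) + gcd(1,9) + gcd(10,8) = 1+1+2 = 4.

4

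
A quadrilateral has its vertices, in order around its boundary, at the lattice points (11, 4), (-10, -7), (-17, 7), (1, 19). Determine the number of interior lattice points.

Using the shoelace formula, 2A = |(11·(-7) − (-10)·4) + ((-10)·7 − (-17)·(-7)) + ((-17)·19 − 1·7) + (1·4 − 11·19)| = 761, so the area is 380.5.
Summing gcd(|Δx|,|Δy|) over the edges gives the boundary count: gcd(21,11) + gcd(7,14) + gcd(18,12) + gcd(10,15) = 1+7+6+5 = 19.
By Pick's theorem A = I + B/2 − 1, so I = 380.5 − 19/2 + 1 = 372.

372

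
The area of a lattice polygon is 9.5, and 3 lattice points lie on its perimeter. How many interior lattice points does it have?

9

From Pick's theorem, I = A − B/2 + 1 = 9.5 − 3/2 + 1 = 9.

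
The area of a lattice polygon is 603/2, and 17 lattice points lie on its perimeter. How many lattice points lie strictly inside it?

294

From Pick's theorem, I = A − B/2 + 1 = 603/2 − 17/2 + 1 = 294.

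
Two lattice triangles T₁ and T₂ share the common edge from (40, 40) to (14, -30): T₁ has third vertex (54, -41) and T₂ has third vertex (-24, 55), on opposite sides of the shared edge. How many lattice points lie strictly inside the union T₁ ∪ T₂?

3977

The union is the simple quadrilateral with vertices (40, 40), (54, -41), (14, -30), (-24, 55) in order.
By the shoelace formula, twice the signed area is |[40·(-41) − 54·40] + [54·(-30) − 14·(-41)] + [14·55 − (-24)·(-30)] + [(-24)·40 − 40·55]| = 7956, so the area is 3978.
Summing gcd(|Δx|,|Δy|) over the edges gives the boundary count: gcd(14,81) + gcd(40,11) + gcd(38,85) + gcd(64,15) = 1+1+1+1 = 4.
By Pick's theorem I = A − B/2 + 1 = 3978 − 4/2 + 1 = 3977.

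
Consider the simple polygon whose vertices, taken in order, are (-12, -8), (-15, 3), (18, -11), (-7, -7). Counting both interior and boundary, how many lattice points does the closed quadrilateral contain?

Using the shoelace formula, 2A = |[(-12)·3 − (-15)·(-8)] + [(-15)·(-11) − 18·3] + [18·(-7) − (-7)·(-11)] + [(-7)·(-8) − (-12)·(-7)]| = 276, so the area is 138.
Summing gcd(|Δx|,|Δy|) over the edges gives the boundary count: gcd(3,11) + gcd(33,14) + gcd(25,4) + gcd(5,1) = 1+1+1+1 = 4.
Pick's theorem gives I = A − B/2 + 1 = 138 − 4/2 + 1 = 137, so the closed region contains I + B = 137 + 4 = 141 lattice points.

141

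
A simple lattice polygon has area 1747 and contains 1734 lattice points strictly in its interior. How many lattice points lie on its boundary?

28

Pick's theorem gives A = I + B/2 − 1, so B = 2(A − I + 1) = 2(1747 − 1734 + 1) = 28.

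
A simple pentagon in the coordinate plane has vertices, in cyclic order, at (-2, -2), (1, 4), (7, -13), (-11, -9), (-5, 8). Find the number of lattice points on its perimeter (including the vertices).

8

The number of boundary lattice points is Σ gcd(|Δx|,|Δy|) = gcd(3,6) + gcd(6,17) + gcd(18,4) + gcd(6,17) + gcd(3,10) = 3+1+2+1+1 = 8.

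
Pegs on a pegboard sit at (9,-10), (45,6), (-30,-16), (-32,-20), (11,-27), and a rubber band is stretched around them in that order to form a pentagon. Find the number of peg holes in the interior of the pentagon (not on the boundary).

631

Using the shoelace formula, 2A = |(9·6 − 45·(-10)) + (45·(-16) − (-30)·6) + ((-30)·(-20) − (-32)·(-16)) + ((-32)·(-27) − 11·(-20)) + (11·(-10) − 9·(-27))| = 1269, so the area is 634.5.
The number of boundary lattice points is Σ gcd(|Δx|,|Δy|) = gcd(36,16) + gcd(75,22) + gcd(2,4) + gcd(43,7) + gcd(2,17) = 4+1+2+1+1 = 9.
Pick's theorem gives I = A − B/2 + 1 = 634.5 − 9/2 + 1 = 631.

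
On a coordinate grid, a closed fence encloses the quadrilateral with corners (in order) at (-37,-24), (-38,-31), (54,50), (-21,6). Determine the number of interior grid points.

Using the shoelace formula, 2A = |((-37)·(-31) − (-38)·(-24)) + ((-38)·50 − 54·(-31)) + (54·6 − (-21)·50) + ((-21)·(-24) − (-37)·6)| = 2109, so the area is 1054.5.
The number of boundary lattice points is Σ gcd(|Δx|,|Δy|) = gcd(1,7) + gcd(92,81) + gcd(75,44) + gcd(16,30) = 1+1+1+2 = 5.
By Pick's theorem A = I + B/2 − 1, so I = 1054.5 − 5/2 + 1 = 1053.

1053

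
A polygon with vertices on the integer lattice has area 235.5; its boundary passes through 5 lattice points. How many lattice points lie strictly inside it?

234

Pick's theorem A = I + B/2 − 1 rearranges to I = A − B/2 + 1 = 235.5 − 5/2 + 1 = 234.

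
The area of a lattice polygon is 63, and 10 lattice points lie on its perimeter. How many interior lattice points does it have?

Pick's theorem A = I + B/2 − 1 rearranges to I = A − B/2 + 1 = 63 − 10/2 + 1 = 59.

59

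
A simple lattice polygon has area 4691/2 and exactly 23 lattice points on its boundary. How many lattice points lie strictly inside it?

Pick's theorem A = I + B/2 − 1 rearranges to I = A − B/2 + 1 = 4691/2 − 23/2 + 1 = 2335.

2335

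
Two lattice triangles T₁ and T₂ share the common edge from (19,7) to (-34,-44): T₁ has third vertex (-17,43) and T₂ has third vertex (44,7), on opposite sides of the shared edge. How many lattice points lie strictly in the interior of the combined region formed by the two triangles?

The union is the simple quadrilateral with vertices (19,7), (-17,43), (-34,-44), (44,7) in order.
The shoelace formula gives twice the area as |[19·43 − (-17)·7] + [(-17)·(-44) − (-34)·43] + [(-34)·7 − 44·(-44)] + [44·7 − 19·7]| = 5019, so the area is 2509.5.
The number of boundary lattice points is Σ gcd(|Δx|,|Δy|) = gcd(36,36) + gcd(17,87) + gcd(78,51) + gcd(25,0) = 36+1+3+25 = 65.
By Pick's theorem I = A − B/2 + 1 = 2509.5 − 65/2 + 1 = 2478.

2478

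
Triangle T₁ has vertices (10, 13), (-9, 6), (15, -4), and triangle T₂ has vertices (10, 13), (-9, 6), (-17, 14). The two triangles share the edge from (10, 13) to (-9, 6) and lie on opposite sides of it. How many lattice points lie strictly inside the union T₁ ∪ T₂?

278

The union is the simple quadrilateral with vertices (10, 13), (15, -4), (-9, 6), (-17, 14) in order.
By the shoelace formula, twice the signed area is |(10·(-4) − 15·13) + (15·6 − (-9)·(-4)) + ((-9)·14 − (-17)·6) + ((-17)·13 − 10·14)| = 566, so the area is 283.
The number of boundary lattice points is Σ gcd(|Δx|,|Δy|) = gcd(5,17) + gcd(24,10) + gcd(8,8) + gcd(27,1) = 1+2+8+1 = 12.
By Pick's theorem I = A − B/2 + 1 = 283 − 12/2 + 1 = 278.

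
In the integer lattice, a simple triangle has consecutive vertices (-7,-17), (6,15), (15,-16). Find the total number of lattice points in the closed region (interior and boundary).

Using the shoelace formula, 2A = |((-7)·15 − 6·(-17)) + (6·(-16) − 15·15) + (15·(-17) − (-7)·(-16))| = 691, so the area is 691/2.
Summing gcd(|Δx|,|Δy|) over the edges gives the boundary count: gcd(13,32) + gcd(9,31) + gcd(22,1) = 1+1+1 = 3.
Pick's theorem gives I = A − B/2 + 1 = 691/2 − 3/2 + 1 = 345, so the closed region contains I + B = 345 + 3 = 348 lattice points.

348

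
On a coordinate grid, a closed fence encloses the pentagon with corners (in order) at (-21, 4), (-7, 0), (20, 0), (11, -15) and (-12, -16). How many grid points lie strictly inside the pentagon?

490

Using the shoelace formula, 2A = |((-21)·0 − (-7)·4) + ((-7)·0 − 20·0) + (20·(-15) − 11·0) + (11·(-16) − (-12)·(-15)) + ((-12)·4 − (-21)·(-16))| = 1012, so the area is 506.
Summing gcd(|Δx|,|Δy|) over the edges gives the boundary count: gcd(14,4) + gcd(27,0) + gcd(9,15) + gcd(23,1) + gcd(9,20) = 2+27+3+1+1 = 34.
By Pick's theorem A = I + B/2 − 1, so I = 506 − 34/2 + 1 = 490.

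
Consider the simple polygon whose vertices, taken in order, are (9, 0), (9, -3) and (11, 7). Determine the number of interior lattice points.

1

By the shoelace formula, twice the signed area is |[9·(-3) − 9·0] + [9·7 − 11·(-3)] + [11·0 − 9·7]| = 6, so the area is 3.
Along each edge there are gcd(|Δx|,|Δy|)+1 lattice points, so counting each shared vertex once the boundary has gcd(0,3) + gcd(2,10) + gcd(2,7) = 3+2+1 = 6.
Pick's theorem gives I = A − B/2 + 1 = 3 − 6/2 + 1 = 1.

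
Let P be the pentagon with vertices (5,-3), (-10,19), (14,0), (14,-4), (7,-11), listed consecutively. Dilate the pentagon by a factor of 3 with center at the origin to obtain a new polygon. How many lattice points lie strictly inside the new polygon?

By the shoelace formula, twice the signed area is |[5·19 − (-10)·(-3)] + [(-10)·0 − 14·19] + [14·(-4) − 14·0] + [14·(-11) − 7·(-4)] + [7·(-3) − 5·(-11)]| = 349, so the area is 174.5.
Along each edge there are gcd(|Δx|,|Δy|)+1 lattice points, so counting each shared vertex once the boundary has gcd(15,22) + gcd(24,19) + gcd(0,4) + gcd(7,7) + gcd(2,8) = 1+1+4+7+2 = 15.
Scaling by 3 multiplies the area by 3² = 9 (so the new area is 1570.5) and multiplies the boundary lattice-point count by 3, giving 45.
By Pick's theorem, the interior count of the dilated polygon is 1570.5 − 45/2 + 1 = 1549.

1549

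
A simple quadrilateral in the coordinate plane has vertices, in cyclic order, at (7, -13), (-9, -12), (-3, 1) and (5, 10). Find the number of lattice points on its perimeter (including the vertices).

4

Summing gcd(|Δx|,|Δy|) over the edges gives the boundary count: gcd(16,1) + gcd(6,13) + gcd(8,9) + gcd(2,23) = 1+1+1+1 = 4.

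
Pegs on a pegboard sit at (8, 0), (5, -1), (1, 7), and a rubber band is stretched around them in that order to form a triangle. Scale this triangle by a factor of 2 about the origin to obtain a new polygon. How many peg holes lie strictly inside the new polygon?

By the shoelace formula, twice the signed area is |[8·(-1) − 5·0] + [5·7 − 1·(-1)] + [1·0 − 8·7]| = 28, so the area is 14.
Summing gcd(|Δx|,|Δy|) over the edges gives the boundary count: gcd(3,1) + gcd(4,8) + gcd(7,7) = 1+4+7 = 12.
Scaling by 2 multiplies the area by 2² = 4 (so the new area is 56) and multiplies the boundary lattice-point count by 2, giving 24.
By Pick's theorem, the interior count of the dilated polygon is 56 − 24/2 + 1 = 45.

45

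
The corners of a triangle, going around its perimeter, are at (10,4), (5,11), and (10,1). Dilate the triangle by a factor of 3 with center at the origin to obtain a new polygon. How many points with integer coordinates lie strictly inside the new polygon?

55

By the shoelace formula, twice the signed area is |(10·11 − 5·4) + (5·1 − 10·11) + (10·4 − 10·1)| = 15, so the area is 15/2.
Summing gcd(|Δx|,|Δy|) over the edges gives the boundary count: gcd(5,7) + gcd(5,10) + gcd(0,3) = 1+5+3 = 9.
Scaling by 3 multiplies the area by 3² = 9 (so the new area is 67.5) and multiplies the boundary lattice-point count by 3, giving 27.
By Pick's theorem, the interior count of the dilated polygon is 67.5 − 27/2 + 1 = 55.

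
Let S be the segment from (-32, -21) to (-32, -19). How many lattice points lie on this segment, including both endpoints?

3

The number of lattice points on a segment between lattice points is gcd(|Δx|,|Δy|) + 1 = gcd(0,2) + 1 = 2 + 1 = 3.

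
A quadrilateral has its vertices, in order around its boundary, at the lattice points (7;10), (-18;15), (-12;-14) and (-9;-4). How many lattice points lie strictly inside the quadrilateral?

The shoelace formula gives twice the area as |(7·15 − (-18)·10) + ((-18)·(-14) − (-12)·15) + ((-12)·(-4) − (-9)·(-14)) + ((-9)·10 − 7·(-4))| = 577, so the area is 577/2.
Summing gcd(|Δx|,|Δy|) over the edges gives the boundary count: gcd(25,5) + gcd(6,29) + gcd(3,10) + gcd(16,14) = 5+1+1+2 = 9.
Pick's theorem gives I = A − B/2 + 1 = 577/2 − 9/2 + 1 = 285.

285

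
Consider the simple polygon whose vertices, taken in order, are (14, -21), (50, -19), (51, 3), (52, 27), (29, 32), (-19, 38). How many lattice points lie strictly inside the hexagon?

Using the shoelace formula, 2A = |(14·(-19) − 50·(-21)) + (50·3 − 51·(-19)) + (51·27 − 52·3) + (52·32 − 29·27) + (29·38 − (-19)·32) + ((-19)·(-21) − 14·38)| = 5582, so the area is 2791.
Along each edge there are gcd(|Δx|,|Δy|)+1 lattice points, so counting each shared vertex once the boundary has gcd(36,2) + gcd(1,22) + gcd(1,24) + gcd(23,5) + gcd(48,6) + gcd(33,59) = 2+1+1+1+6+1 = 12.
By Pick's theorem A = I + B/2 − 1, so I = 2791 − 12/2 + 1 = 2786.

2786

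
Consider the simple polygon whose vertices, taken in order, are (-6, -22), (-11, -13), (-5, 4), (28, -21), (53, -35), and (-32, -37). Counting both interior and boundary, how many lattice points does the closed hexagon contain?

By the shoelace formula, twice the signed area is |((-6)·(-13) − (-11)·(-22)) + ((-11)·4 − (-5)·(-13)) + ((-5)·(-21) − 28·4) + (28·(-35) − 53·(-21)) + (53·(-37) − (-32)·(-35)) + ((-32)·(-22) − (-6)·(-37))| = 2746, so the area is 1373.
Along each edge there are gcd(|Δx|,|Δy|)+1 lattice points, so counting each shared vertex once the boundary has gcd(5,9) + gcd(6,17) + gcd(33,25) + gcd(25,14) + gcd(85,2) + gcd(26,15) = 1+1+1+1+1+1 = 6.
Pick's theorem gives I = A − B/2 + 1 = 1373 − 6/2 + 1 = 1371, so the closed region contains I + B = 1371 + 6 = 1377 lattice points.

1377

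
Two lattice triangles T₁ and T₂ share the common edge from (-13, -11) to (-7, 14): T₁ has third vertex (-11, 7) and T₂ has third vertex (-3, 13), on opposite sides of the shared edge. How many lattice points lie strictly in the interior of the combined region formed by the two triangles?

The union is the simple quadrilateral with vertices (-13, -11), (-11, 7), (-7, 14), (-3, 13) in order.
By the shoelace formula, twice the signed area is |[(-13)·7 − (-11)·(-11)] + [(-11)·14 − (-7)·7] + [(-7)·13 − (-3)·14] + [(-3)·(-11) − (-13)·13]| = 164, so the area is 82.
Along each edge there are gcd(|Δx|,|Δy|)+1 lattice points, so counting each shared vertex once the boundary has gcd(2,18) + gcd(4,7) + gcd(4,1) + gcd(10,24) = 2+1+1+2 = 6.
By Pick's theorem I = A − B/2 + 1 = 82 − 6/2 + 1 = 80.

80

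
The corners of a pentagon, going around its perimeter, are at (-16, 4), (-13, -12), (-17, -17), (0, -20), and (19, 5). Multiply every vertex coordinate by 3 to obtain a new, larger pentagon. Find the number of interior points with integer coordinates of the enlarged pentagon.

Using the shoelace formula, 2A = |[(-16)·(-12) − (-13)·4] + [(-13)·(-17) − (-17)·(-12)] + [(-17)·(-20) − 0·(-17)] + [0·5 − 19·(-20)] + [19·4 − (-16)·5]| = 1137, so the area is 1137/2.
Summing gcd(|Δx|,|Δy|) over the edges gives the boundary count: gcd(3,16) + gcd(4,5) + gcd(17,3) + gcd(19,25) + gcd(35,1) = 1+1+1+1+1 = 5.
Scaling by 3 multiplies the area by 3² = 9 (so the new area is 10233/2) and multiplies the boundary lattice-point count by 3, giving 15.
By Pick's theorem, the interior count of the dilated polygon is 10233/2 − 15/2 + 1 = 5110.

5110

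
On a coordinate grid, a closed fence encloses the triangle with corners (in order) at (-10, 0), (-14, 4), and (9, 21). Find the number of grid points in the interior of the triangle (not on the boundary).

The shoelace formula gives twice the area as |((-10)·4 − (-14)·0) + ((-14)·21 − 9·4) + (9·0 − (-10)·21)| = 160, so the area is 80.
Along each edge there are gcd(|Δx|,|Δy|)+1 lattice points, so counting each shared vertex once the boundary has gcd(4,4) + gcd(23,17) + gcd(19,21) = 4+1+1 = 6.
Pick's theorem gives I = A − B/2 + 1 = 80 − 6/2 + 1 = 78.

78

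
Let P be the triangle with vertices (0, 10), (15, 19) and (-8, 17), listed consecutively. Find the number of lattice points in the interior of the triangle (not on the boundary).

87

By the shoelace formula, twice the signed area is |[0·19 − 15·10] + [15·17 − (-8)·19] + [(-8)·10 − 0·17]| = 177, so the area is 177/2.
Summing gcd(|Δx|,|Δy|) over the edges gives the boundary count: gcd(15,9) + gcd(23,2) + gcd(8,7) = 3+1+1 = 5.
By Pick's theorem A = I + B/2 − 1, so I = 177/2 − 5/2 + 1 = 87.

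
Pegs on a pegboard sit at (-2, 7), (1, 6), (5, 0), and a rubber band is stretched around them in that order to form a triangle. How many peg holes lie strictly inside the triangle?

The shoelace formula gives twice the area as |[(-2)·6 − 1·7] + [1·0 − 5·6] + [5·7 − (-2)·0]| = 14, so the area is 7.
The number of boundary lattice points is Σ gcd(|Δx|,|Δy|) = gcd(3,1) + gcd(4,6) + gcd(7,7) = 1+2+7 = 10.
Pick's theorem gives I = A − B/2 + 1 = 7 − 10/2 + 1 = 3.

3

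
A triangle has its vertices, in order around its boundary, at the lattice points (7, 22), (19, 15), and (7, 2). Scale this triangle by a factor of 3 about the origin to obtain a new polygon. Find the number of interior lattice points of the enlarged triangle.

1048

By the shoelace formula, twice the signed area is |[7·15 − 19·22] + [19·2 − 7·15] + [7·22 − 7·2]| = 240, so the area is 120.
Along each edge there are gcd(|Δx|,|Δy|)+1 lattice points, so counting each shared vertex once the boundary has gcd(12,7) + gcd(12,13) + gcd(0,20) = 1+1+20 = 22.
Scaling by 3 multiplies the area by 3² = 9 (so the new area is 1080) and multiplies the boundary lattice-point count by 3, giving 66.
By Pick's theorem, the interior count of the dilated polygon is 1080 − 66/2 + 1 = 1048.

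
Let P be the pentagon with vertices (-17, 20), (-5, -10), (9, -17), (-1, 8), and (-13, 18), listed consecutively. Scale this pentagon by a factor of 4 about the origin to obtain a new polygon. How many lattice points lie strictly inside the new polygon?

5013

By the shoelace formula, twice the signed area is |[(-17)·(-10) − (-5)·20] + [(-5)·(-17) − 9·(-10)] + [9·8 − (-1)·(-17)] + [(-1)·18 − (-13)·8] + [(-13)·20 − (-17)·18]| = 632, so the area is 316.
Summing gcd(|Δx|,|Δy|) over the edges gives the boundary count: gcd(12,30) + gcd(14,7) + gcd(10,25) + gcd(12,10) + gcd(4,2) = 6+7+5+2+2 = 22.
Scaling by 4 multiplies the area by 4² = 16 (so the new area is 5056) and multiplies the boundary lattice-point count by 4, giving 88.
By Pick's theorem, the interior count of the dilated polygon is 5056 − 88/2 + 1 = 5013.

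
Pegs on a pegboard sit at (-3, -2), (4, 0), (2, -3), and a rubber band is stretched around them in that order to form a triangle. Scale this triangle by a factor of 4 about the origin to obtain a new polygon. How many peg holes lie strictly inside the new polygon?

Using the shoelace formula, 2A = |[(-3)·0 − 4·(-2)] + [4·(-3) − 2·0] + [2·(-2) − (-3)·(-3)]| = 17, so the area is 17/2.
The number of boundary lattice points is Σ gcd(|Δx|,|Δy|) = gcd(7,2) + gcd(2,3) + gcd(5,1) = 1+1+1 = 3.
Scaling by 4 multiplies the area by 4² = 16 (so the new area is 136) and multiplies the boundary lattice-point count by 4, giving 12.
By Pick's theorem, the interior count of the dilated polygon is 136 − 12/2 + 1 = 131.

131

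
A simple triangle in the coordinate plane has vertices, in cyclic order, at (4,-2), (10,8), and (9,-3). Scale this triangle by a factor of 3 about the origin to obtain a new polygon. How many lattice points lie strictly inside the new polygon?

By the shoelace formula, twice the signed area is |(4·8 − 10·(-2)) + (10·(-3) − 9·8) + (9·(-2) − 4·(-3))| = 56, so the area is 28.
Along each edge there are gcd(|Δx|,|Δy|)+1 lattice points, so counting each shared vertex once the boundary has gcd(6,10) + gcd(1,11) + gcd(5,1) = 2+1+1 = 4.
Scaling by 3 multiplies the area by 3² = 9 (so the new area is 252) and multiplies the boundary lattice-point count by 3, giving 12.
By Pick's theorem, the interior count of the dilated polygon is 252 − 12/2 + 1 = 247.

247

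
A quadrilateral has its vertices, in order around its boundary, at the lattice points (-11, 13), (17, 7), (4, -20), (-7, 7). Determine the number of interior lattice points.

394

By the shoelace formula, twice the signed area is |[(-11)·7 − 17·13] + [17·(-20) − 4·7] + [4·7 − (-7)·(-20)] + [(-7)·13 − (-11)·7]| = 792, so the area is 396.
Summing gcd(|Δx|,|Δy|) over the edges gives the boundary count: gcd(28,6) + gcd(13,27) + gcd(11,27) + gcd(4,6) = 2+1+1+2 = 6.
Pick's theorem gives I = A − B/2 + 1 = 396 − 6/2 + 1 = 394.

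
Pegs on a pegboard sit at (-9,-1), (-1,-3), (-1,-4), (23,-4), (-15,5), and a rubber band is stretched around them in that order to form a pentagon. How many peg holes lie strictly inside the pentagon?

103

Using the shoelace formula, 2A = |[(-9)·(-3) − (-1)·(-1)] + [(-1)·(-4) − (-1)·(-3)] + [(-1)·(-4) − 23·(-4)] + [23·5 − (-15)·(-4)] + [(-15)·(-1) − (-9)·5]| = 238, so the area is 119.
The number of boundary lattice points is Σ gcd(|Δx|,|Δy|) = gcd(8,2) + gcd(0,1) + gcd(24,0) + gcd(38,9) + gcd(6,6) = 2+1+24+1+6 = 34.
By Pick's theorem A = I + B/2 − 1, so I = 119 − 34/2 + 1 = 103.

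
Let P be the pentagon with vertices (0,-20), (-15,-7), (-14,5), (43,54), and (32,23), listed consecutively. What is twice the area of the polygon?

2823

The shoelace formula gives twice the area as |[0·(-7) − (-15)·(-20)] + [(-15)·5 − (-14)·(-7)] + [(-14)·54 − 43·5] + [43·23 − 32·54] + [32·(-20) − 0·23]| = 2823, so the area is 1411.5.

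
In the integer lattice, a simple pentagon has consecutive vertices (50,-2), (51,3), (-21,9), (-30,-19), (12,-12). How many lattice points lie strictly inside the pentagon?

1296

Using the shoelace formula, 2A = |(50·3 − 51·(-2)) + (51·9 − (-21)·3) + ((-21)·(-19) − (-30)·9) + ((-30)·(-12) − 12·(-19)) + (12·(-2) − 50·(-12))| = 2607, so the area is 2607/2.
Along each edge there are gcd(|Δx|,|Δy|)+1 lattice points, so counting each shared vertex once the boundary has gcd(1,5) + gcd(72,6) + gcd(9,28) + gcd(42,7) + gcd(38,10) = 1+6+1+7+2 = 17.
By Pick's theorem A = I + B/2 − 1, so I = 2607/2 − 17/2 + 1 = 1296.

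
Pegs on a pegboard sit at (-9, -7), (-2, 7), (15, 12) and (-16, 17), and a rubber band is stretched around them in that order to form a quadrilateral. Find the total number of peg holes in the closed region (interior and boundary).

259

By the shoelace formula, twice the signed area is |((-9)·7 − (-2)·(-7)) + ((-2)·12 − 15·7) + (15·17 − (-16)·12) + ((-16)·(-7) − (-9)·17)| = 506, so the area is 253.
Summing gcd(|Δx|,|Δy|) over the edges gives the boundary count: gcd(7,14) + gcd(17,5) + gcd(31,5) + gcd(7,24) = 7+1+1+1 = 10.
Pick's theorem gives I = A − B/2 + 1 = 253 − 10/2 + 1 = 249, so the closed region contains I + B = 249 + 10 = 259 lattice points.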